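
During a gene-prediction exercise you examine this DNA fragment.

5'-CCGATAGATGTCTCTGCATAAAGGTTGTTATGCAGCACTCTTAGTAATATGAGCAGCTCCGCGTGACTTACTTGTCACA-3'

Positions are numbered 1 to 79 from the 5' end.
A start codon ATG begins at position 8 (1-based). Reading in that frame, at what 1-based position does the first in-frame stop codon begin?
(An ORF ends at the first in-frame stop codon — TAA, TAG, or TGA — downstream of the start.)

Codons from position 8: ATG (8–10), TCT (11–13), CTG (14–16), CAT (17–19), AAA (20–22), GGT (23–25), TGT (26–28), TAT (29–31), GCA (32–34), GCA (35–37), CTC (38–40), TTA (41–43), GTA (44–46), ATA (47–49), TGA (50–52).
TGA is a stop codon; it begins at position 50.

50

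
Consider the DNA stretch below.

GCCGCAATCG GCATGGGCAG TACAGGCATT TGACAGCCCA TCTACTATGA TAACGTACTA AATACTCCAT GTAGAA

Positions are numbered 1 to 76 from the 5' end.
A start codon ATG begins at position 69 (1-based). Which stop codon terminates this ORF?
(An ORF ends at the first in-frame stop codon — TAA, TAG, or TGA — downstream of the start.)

Codons from position 69: ATG (69–71), TAG (72–74).
The first in-frame stop codon is TAG.

TAG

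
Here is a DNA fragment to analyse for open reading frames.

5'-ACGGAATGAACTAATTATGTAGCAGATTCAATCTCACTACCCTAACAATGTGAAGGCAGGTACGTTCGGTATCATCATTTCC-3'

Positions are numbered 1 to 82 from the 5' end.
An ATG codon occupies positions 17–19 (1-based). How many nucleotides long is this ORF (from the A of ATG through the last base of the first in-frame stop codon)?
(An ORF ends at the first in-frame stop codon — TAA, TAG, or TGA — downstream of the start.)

Codons from position 17: ATG (17–19), TAG (20–22).
TAG is the first in-frame stop; ORF spans 17–22, 6 nucleotides.

6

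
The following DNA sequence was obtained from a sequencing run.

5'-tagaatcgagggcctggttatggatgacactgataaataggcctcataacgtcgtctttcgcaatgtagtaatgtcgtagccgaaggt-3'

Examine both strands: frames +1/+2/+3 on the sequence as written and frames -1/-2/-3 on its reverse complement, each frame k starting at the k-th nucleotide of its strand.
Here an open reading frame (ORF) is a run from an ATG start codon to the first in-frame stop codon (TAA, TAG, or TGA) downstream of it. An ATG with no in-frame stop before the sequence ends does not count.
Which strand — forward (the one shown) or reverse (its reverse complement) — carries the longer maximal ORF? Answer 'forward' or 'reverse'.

Reverse complement (5'→3'): ACCTTCGGCTACGACATTACTACATTGCGAAAGACGACGTTATGAGGCCTATTTATCAGTGTCATCCATAACCAGGCCCTCGATTCTA
Frame +1: TAG AAT CGA GGG CCT GGT TAT GGA TGA CAC TGA TAA ATA GGC CTC ATA ACG TCG TCT TTC GCA ATG TAG TAA TGT CGT AGC CGA AGG — ATG at 64, stop TAG at 67 → 6 nt.
Frame +2: AGA ATC GAG GGC CTG GTT ATG GAT GAC ACT GAT AAA TAG GCC TCA TAA CGT CGT CTT TCG CAA TGT AGT AAT GTC GTA GCC GAA GGT — ATG at 20, stop TAG at 38 → 21 nt.
Frame +3: GAA TCG AGG GCC TGG TTA TGG ATG ACA CTG ATA AAT AGG CCT CAT AAC GTC GTC TTT CGC AAT GTA GTA ATG TCG TAG CCG AAG — ATG at 24, stop TAG at 78 → 57 nt; ATG at 72, stop TAG at 78 → 9 nt.
Frame -1: ACC TTC GGC TAC GAC ATT ACT ACA TTG CGA AAG ACG ACG TTA TGA GGC CTA TTT ATC AGT GTC ATC CAT AAC CAG GCC CTC GAT TCT — no ATG→stop ORF.
Frame -2: CCT TCG GCT ACG ACA TTA CTA CAT TGC GAA AGA CGA CGT TAT GAG GCC TAT TTA TCA GTG TCA TCC ATA ACC AGG CCC TCG ATT CTA — no ATG→stop ORF.
Frame -3: CTT CGG CTA CGA CAT TAC TAC ATT GCG AAA GAC GAC GTT ATG AGG CCT ATT TAT CAG TGT CAT CCA TAA CCA GGC CCT CGA TTC — ATG at 42, stop TAA at 69 → 30 nt.
Forward-strand max 57 nt; reverse-strand max 30 nt. The forward strand has the longer ORF.

forward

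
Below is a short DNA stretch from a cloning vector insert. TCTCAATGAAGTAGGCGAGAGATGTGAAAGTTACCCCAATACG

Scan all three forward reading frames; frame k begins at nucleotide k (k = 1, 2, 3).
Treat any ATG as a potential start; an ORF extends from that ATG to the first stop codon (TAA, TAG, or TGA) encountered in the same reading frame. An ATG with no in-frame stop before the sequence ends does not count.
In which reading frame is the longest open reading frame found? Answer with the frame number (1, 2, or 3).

3

Frame 1: TCT CAA TGA AGT AGG CGA GAG ATG TGA AAG TTA CCC CAA TAC — ATG at 22, stop TGA at 25 → 6 nt.
Frame 2: CTC AAT GAA GTA GGC GAG AGA TGT GAA AGT TAC CCC AAT ACG — no ATG→stop ORF.
Frame 3: TCA ATG AAG TAG GCG AGA GAT GTG AAA GTT ACC CCA ATA — ATG at 6, stop TAG at 12 → 9 nt.
Longest ORF is 9 nt in frame 3 (positions 6–14).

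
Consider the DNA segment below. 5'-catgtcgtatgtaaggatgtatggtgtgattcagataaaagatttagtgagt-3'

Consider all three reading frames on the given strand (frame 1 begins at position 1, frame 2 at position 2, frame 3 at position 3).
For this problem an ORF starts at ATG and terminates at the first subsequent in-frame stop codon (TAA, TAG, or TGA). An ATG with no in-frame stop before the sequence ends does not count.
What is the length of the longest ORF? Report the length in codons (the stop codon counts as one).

3

Frame 1: CAT GTC GTA TGT AAG GAT GTA TGG TGT GAT TCA GAT AAA AGA TTT AGT GAG — no ATG→stop ORF.
Frame 2: ATG TCG TAT GTA AGG ATG TAT GGT GTG ATT CAG ATA AAA GAT TTA GTG AGT — no ATG→stop ORF.
Frame 3: TGT CGT ATG TAA GGA TGT ATG GTG TGA TTC AGA TAA AAG ATT TAG TGA — ATG at 9, stop TAA at 12 → 6 nt; ATG at 21, stop TGA at 27 → 9 nt.
Longest: frame 3, positions 21–29, 9 nt = 3 codons = 2 aa. → 3 codons.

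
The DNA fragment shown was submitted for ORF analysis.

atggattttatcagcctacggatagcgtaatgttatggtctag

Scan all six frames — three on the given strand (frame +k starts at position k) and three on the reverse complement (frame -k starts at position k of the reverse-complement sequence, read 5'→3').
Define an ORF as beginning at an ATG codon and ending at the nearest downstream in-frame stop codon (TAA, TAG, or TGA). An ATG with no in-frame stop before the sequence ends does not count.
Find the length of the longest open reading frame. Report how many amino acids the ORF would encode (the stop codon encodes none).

9

Reverse complement (5'→3'): CTAGACCATAACATTACGCTATCCGTAGGCTGATAAAATCCAT
Frame +1: ATG GAT TTT ATC AGC CTA CGG ATA GCG TAA TGT TAT GGT CTA — ATG at 1, stop TAA at 28 → 30 nt.
Frame +2: TGG ATT TTA TCA GCC TAC GGA TAG CGT AAT GTT ATG GTC TAG — ATG at 35, stop TAG at 41 → 9 nt.
Frame +3: GGA TTT TAT CAG CCT ACG GAT AGC GTA ATG TTA TGG TCT — no ATG→stop ORF.
Frame -1: CTA GAC CAT AAC ATT ACG CTA TCC GTA GGC TGA TAA AAT CCA — no ATG→stop ORF.
Frame -2: TAG ACC ATA ACA TTA CGC TAT CCG TAG GCT GAT AAA ATC CAT — no ATG→stop ORF.
Frame -3: AGA CCA TAA CAT TAC GCT ATC CGT AGG CTG ATA AAA TCC — no ATG→stop ORF.
Longest: frame +1, positions 1–30, 30 nt = 10 codons = 9 aa. → 9 amino acids.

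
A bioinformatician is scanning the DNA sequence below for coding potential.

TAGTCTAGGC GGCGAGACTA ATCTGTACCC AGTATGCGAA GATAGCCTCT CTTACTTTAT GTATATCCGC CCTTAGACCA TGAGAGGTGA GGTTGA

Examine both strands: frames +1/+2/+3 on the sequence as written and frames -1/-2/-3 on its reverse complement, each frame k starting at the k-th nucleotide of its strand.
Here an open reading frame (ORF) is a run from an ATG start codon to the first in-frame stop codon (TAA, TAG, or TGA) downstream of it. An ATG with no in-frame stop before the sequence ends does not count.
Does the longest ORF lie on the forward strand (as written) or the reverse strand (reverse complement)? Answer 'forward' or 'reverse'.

Reverse complement (5'→3'): TCAACCTCACCTCTCATGGTCTAAGGGCGGATATACATAAAGTAAGAGAGGCTATCTTCGCATACTGGGTACAGATTAGTCTCGCCGCCTAGACTA
Frame +1: TAG TCT AGG CGG CGA GAC TAA TCT GTA CCC AGT ATG CGA AGA TAG CCT CTC TTA CTT TAT GTA TAT CCG CCC TTA GAC CAT GAG AGG TGA GGT TGA — ATG at 34, stop TAG at 43 → 12 nt.
Frame +2: AGT CTA GGC GGC GAG ACT AAT CTG TAC CCA GTA TGC GAA GAT AGC CTC TCT TAC TTT ATG TAT ATC CGC CCT TAG ACC ATG AGA GGT GAG GTT — ATG at 59, stop TAG at 74 → 18 nt.
Frame +3: GTC TAG GCG GCG AGA CTA ATC TGT ACC CAG TAT GCG AAG ATA GCC TCT CTT ACT TTA TGT ATA TCC GCC CTT AGA CCA TGA GAG GTG AGG TTG — no ATG→stop ORF.
Frame -1: TCA ACC TCA CCT CTC ATG GTC TAA GGG CGG ATA TAC ATA AAG TAA GAG AGG CTA TCT TCG CAT ACT GGG TAC AGA TTA GTC TCG CCG CCT AGA CTA — ATG at 16, stop TAA at 22 → 9 nt.
Frame -2: CAA CCT CAC CTC TCA TGG TCT AAG GGC GGA TAT ACA TAA AGT AAG AGA GGC TAT CTT CGC ATA CTG GGT ACA GAT TAG TCT CGC CGC CTA GAC — no ATG→stop ORF.
Frame -3: AAC CTC ACC TCT CAT GGT CTA AGG GCG GAT ATA CAT AAA GTA AGA GAG GCT ATC TTC GCA TAC TGG GTA CAG ATT AGT CTC GCC GCC TAG ACT — no ATG→stop ORF.
Forward-strand max 18 nt; reverse-strand max 9 nt. The forward strand has the longer ORF.

forward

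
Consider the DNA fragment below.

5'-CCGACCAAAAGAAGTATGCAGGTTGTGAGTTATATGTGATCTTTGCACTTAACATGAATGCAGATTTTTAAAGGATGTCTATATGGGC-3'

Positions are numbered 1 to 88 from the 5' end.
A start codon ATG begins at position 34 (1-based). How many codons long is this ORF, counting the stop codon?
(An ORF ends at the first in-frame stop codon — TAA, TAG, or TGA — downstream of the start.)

2

Codons from position 34: ATG (34–36), TGA (37–39).
TGA is the first in-frame stop; that's 2 codons including the stop.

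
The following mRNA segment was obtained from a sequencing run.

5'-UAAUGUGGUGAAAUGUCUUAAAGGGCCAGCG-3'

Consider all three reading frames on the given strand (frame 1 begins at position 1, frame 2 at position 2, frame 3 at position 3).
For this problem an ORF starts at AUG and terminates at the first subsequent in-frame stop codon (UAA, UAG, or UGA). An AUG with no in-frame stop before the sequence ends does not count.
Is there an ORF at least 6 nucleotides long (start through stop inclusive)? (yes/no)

yes

Frame 1: UAA UGU GGU GAA AUG UCU UAA AGG GCC AGC — AUG at 13, stop UAA at 19 → 9 nt.
Frame 2: AAU GUG GUG AAA UGU CUU AAA GGG CCA GCG — no AUG→stop ORF.
Frame 3: AUG UGG UGA AAU GUC UUA AAG GGC CAG — AUG at 3, stop UGA at 9 → 9 nt.
Frame 1 has an ORF of 9 nucleotides (positions 13–21) ≥ 6, so yes.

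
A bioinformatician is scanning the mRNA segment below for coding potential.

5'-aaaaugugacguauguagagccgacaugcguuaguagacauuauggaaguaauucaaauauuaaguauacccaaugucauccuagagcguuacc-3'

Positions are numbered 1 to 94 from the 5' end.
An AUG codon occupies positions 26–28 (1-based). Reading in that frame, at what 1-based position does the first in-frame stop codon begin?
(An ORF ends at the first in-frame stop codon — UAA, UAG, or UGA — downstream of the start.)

Codons from position 26: AUG (26–28), CGU (29–31), UAG (32–34).
UAG is a stop codon; it begins at position 32.

32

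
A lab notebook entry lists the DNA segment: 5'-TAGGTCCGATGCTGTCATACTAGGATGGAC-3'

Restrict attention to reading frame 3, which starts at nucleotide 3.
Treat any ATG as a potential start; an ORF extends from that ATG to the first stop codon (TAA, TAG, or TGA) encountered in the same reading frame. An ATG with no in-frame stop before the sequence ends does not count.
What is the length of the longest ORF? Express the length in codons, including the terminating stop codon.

5

Frame 3: GGT CCG ATG CTG TCA TAC TAG GAT GGA — ATG at 9, stop TAG at 21 → 15 nt.
Longest: frame 3, positions 9–23, 15 nt = 5 codons = 4 aa. → 5 codons.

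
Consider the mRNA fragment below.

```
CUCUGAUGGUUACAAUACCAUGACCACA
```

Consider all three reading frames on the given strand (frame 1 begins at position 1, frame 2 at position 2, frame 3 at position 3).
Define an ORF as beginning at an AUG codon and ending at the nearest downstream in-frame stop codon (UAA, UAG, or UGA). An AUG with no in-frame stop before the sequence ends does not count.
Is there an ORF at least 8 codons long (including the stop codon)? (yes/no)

no

Frame 1: CUC UGA UGG UUA CAA UAC CAU GAC CAC — no AUG→stop ORF.
Frame 2: UCU GAU GGU UAC AAU ACC AUG ACC ACA — no AUG→stop ORF.
Frame 3: CUG AUG GUU ACA AUA CCA UGA CCA — AUG at 6, stop UGA at 21 → 18 nt.
Largest ORF found is 6 codons < 8, so no.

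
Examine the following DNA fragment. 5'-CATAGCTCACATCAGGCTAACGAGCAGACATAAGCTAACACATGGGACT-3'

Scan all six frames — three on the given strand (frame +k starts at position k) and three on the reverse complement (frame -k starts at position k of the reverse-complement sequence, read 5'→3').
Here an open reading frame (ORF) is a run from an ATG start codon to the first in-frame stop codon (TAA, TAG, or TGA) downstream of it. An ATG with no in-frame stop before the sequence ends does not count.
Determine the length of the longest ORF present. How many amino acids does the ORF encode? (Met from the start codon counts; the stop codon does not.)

Reverse complement (5'→3'): AGTCCCATGTGTTAGCTTATGTCTGCTCGTTAGCCTGATGTGAGCTATG
Frame +1: CAT AGC TCA CAT CAG GCT AAC GAG CAG ACA TAA GCT AAC ACA TGG GAC — no ATG→stop ORF.
Frame +2: ATA GCT CAC ATC AGG CTA ACG AGC AGA CAT AAG CTA ACA CAT GGG ACT — no ATG→stop ORF.
Frame +3: TAG CTC ACA TCA GGC TAA CGA GCA GAC ATA AGC TAA CAC ATG GGA — no ATG→stop ORF.
Frame -1: AGT CCC ATG TGT TAG CTT ATG TCT GCT CGT TAG CCT GAT GTG AGC TAT — ATG at 7, stop TAG at 13 → 9 nt; ATG at 19, stop TAG at 31 → 15 nt.
Frame -2: GTC CCA TGT GTT AGC TTA TGT CTG CTC GTT AGC CTG ATG TGA GCT ATG — ATG at 38, stop TGA at 41 → 6 nt.
Frame -3: TCC CAT GTG TTA GCT TAT GTC TGC TCG TTA GCC TGA TGT GAG CTA — no ATG→stop ORF.
Longest: frame -1, positions 19–33, 15 nt = 5 codons = 4 aa. → 4 amino acids.

4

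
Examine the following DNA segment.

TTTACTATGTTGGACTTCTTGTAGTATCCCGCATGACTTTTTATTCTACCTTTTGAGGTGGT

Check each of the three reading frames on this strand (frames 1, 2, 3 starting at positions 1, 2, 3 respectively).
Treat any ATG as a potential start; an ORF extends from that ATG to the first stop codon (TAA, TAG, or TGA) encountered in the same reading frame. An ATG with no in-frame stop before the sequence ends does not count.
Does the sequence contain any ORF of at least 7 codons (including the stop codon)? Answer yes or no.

Frame 1: TTT ACT ATG TTG GAC TTC TTG TAG TAT CCC GCA TGA CTT TTT ATT CTA CCT TTT GAG GTG — ATG at 7, stop TAG at 22 → 18 nt.
Frame 2: TTA CTA TGT TGG ACT TCT TGT AGT ATC CCG CAT GAC TTT TTA TTC TAC CTT TTG AGG TGG — no ATG→stop ORF.
Frame 3: TAC TAT GTT GGA CTT CTT GTA GTA TCC CGC ATG ACT TTT TAT TCT ACC TTT TGA GGT GGT — ATG at 33, stop TGA at 54 → 24 nt.
Frame 3 has an ORF of 8 codons (positions 33–56) ≥ 7, so yes.

yes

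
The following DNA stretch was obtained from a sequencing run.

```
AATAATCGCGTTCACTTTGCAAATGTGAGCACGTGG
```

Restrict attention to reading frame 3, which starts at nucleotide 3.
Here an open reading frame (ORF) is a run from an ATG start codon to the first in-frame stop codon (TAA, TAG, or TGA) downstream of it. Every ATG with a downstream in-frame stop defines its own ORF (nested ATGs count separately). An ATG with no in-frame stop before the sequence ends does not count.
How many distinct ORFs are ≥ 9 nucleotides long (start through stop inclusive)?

Frame 3: TAA TCG CGT TCA CTT TGC AAA TGT GAG CAC GTG — no ATG→stop ORF.
No ORF reaches 9 nucleotides. Count = 0.

0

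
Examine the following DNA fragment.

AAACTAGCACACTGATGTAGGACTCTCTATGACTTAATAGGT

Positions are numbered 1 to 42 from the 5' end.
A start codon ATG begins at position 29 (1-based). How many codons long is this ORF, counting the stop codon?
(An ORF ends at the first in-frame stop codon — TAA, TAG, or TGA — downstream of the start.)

3

Codons from position 29: ATG (29–31), ACT (32–34), TAA (35–37).
TAA is the first in-frame stop; that's 3 codons including the stop.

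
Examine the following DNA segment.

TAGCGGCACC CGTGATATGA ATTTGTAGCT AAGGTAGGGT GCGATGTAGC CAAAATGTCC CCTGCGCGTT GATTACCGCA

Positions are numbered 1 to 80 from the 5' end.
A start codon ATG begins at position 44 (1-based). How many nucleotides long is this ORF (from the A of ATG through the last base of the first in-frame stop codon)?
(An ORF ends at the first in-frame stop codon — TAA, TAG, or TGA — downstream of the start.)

Codons from position 44: ATG (44–46), TAG (47–49).
TAG is the first in-frame stop; ORF spans 44–49, 6 nucleotides.

6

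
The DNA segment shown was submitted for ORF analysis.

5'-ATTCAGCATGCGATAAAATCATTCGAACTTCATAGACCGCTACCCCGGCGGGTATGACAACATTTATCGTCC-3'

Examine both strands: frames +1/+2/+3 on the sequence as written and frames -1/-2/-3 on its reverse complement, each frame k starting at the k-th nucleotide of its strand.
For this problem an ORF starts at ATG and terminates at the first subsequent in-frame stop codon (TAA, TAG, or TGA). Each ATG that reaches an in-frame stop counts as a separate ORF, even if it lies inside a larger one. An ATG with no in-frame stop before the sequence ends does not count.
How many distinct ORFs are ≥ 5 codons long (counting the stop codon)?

Reverse complement (5'→3'): GGACGATAAATGTTGTCATACCCGCCGGGGTAGCGGTCTATGAAGTTCGAATGATTTTATCGCATGCTGAAT
Frame +1: ATT CAG CAT GCG ATA AAA TCA TTC GAA CTT CAT AGA CCG CTA CCC CGG CGG GTA TGA CAA CAT TTA TCG TCC — no ATG→stop ORF.
Frame +2: TTC AGC ATG CGA TAA AAT CAT TCG AAC TTC ATA GAC CGC TAC CCC GGC GGG TAT GAC AAC ATT TAT CGT — ATG at 8, stop TAA at 14 → 9 nt.
Frame +3: TCA GCA TGC GAT AAA ATC ATT CGA ACT TCA TAG ACC GCT ACC CCG GCG GGT ATG ACA ACA TTT ATC GTC — no ATG→stop ORF.
Frame -1: GGA CGA TAA ATG TTG TCA TAC CCG CCG GGG TAG CGG TCT ATG AAG TTC GAA TGA TTT TAT CGC ATG CTG AAT — ATG at 10, stop TAG at 31 → 24 nt; ATG at 40, stop TGA at 52 → 15 nt.
Frame -2: GAC GAT AAA TGT TGT CAT ACC CGC CGG GGT AGC GGT CTA TGA AGT TCG AAT GAT TTT ATC GCA TGC TGA — no ATG→stop ORF.
Frame -3: ACG ATA AAT GTT GTC ATA CCC GCC GGG GTA GCG GTC TAT GAA GTT CGA ATG ATT TTA TCG CAT GCT GAA — no ATG→stop ORF.
ORFs ≥ 5 codons: frame -1 10–33 (8 codons), frame -1 40–54 (5 codons). Count = 2.

2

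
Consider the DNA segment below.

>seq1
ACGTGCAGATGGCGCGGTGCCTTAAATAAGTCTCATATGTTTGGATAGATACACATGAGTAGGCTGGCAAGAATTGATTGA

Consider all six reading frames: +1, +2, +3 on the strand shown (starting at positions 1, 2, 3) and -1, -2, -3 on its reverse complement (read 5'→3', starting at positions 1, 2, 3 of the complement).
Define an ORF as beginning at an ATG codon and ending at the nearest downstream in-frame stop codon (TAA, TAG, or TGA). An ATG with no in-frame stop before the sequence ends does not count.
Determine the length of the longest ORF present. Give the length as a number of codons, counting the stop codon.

Reverse complement (5'→3'): TCAATCAATTCTTGCCAGCCTACTCATGTGTATCTATCCAAACATATGAGACTTATTTAAGGCACCGCGCCATCTGCACGT
Frame +1: ACG TGC AGA TGG CGC GGT GCC TTA AAT AAG TCT CAT ATG TTT GGA TAG ATA CAC ATG AGT AGG CTG GCA AGA ATT GAT TGA — ATG at 37, stop TAG at 46 → 12 nt; ATG at 55, stop TGA at 79 → 27 nt.
Frame +2: CGT GCA GAT GGC GCG GTG CCT TAA ATA AGT CTC ATA TGT TTG GAT AGA TAC ACA TGA GTA GGC TGG CAA GAA TTG ATT — no ATG→stop ORF.
Frame +3: GTG CAG ATG GCG CGG TGC CTT AAA TAA GTC TCA TAT GTT TGG ATA GAT ACA CAT GAG TAG GCT GGC AAG AAT TGA TTG — ATG at 9, stop TAA at 27 → 21 nt.
Frame -1: TCA ATC AAT TCT TGC CAG CCT ACT CAT GTG TAT CTA TCC AAA CAT ATG AGA CTT ATT TAA GGC ACC GCG CCA TCT GCA CGT — ATG at 46, stop TAA at 58 → 15 nt.
Frame -2: CAA TCA ATT CTT GCC AGC CTA CTC ATG TGT ATC TAT CCA AAC ATA TGA GAC TTA TTT AAG GCA CCG CGC CAT CTG CAC — ATG at 26, stop TGA at 47 → 24 nt.
Frame -3: AAT CAA TTC TTG CCA GCC TAC TCA TGT GTA TCT ATC CAA ACA TAT GAG ACT TAT TTA AGG CAC CGC GCC ATC TGC ACG — no ATG→stop ORF.
Longest: frame +1, positions 55–81, 27 nt = 9 codons = 8 aa. → 9 codons.

9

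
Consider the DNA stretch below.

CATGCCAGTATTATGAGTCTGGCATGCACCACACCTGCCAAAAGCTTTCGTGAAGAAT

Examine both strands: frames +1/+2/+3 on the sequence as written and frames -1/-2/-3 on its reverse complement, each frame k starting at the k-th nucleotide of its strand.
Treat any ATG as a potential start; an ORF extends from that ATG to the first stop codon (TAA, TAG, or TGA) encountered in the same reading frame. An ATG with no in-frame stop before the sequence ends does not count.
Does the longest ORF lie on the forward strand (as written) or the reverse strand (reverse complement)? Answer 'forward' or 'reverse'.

Reverse complement (5'→3'): ATTCTTCACGAAAGCTTTTGGCAGGTGTGGTGCATGCCAGACTCATAATACTGGCATG
Frame +1: CAT GCC AGT ATT ATG AGT CTG GCA TGC ACC ACA CCT GCC AAA AGC TTT CGT GAA GAA — no ATG→stop ORF.
Frame +2: ATG CCA GTA TTA TGA GTC TGG CAT GCA CCA CAC CTG CCA AAA GCT TTC GTG AAG AAT — ATG at 2, stop TGA at 14 → 15 nt.
Frame +3: TGC CAG TAT TAT GAG TCT GGC ATG CAC CAC ACC TGC CAA AAG CTT TCG TGA AGA — ATG at 24, stop TGA at 51 → 30 nt.
Frame -1: ATT CTT CAC GAA AGC TTT TGG CAG GTG TGG TGC ATG CCA GAC TCA TAA TAC TGG CAT — ATG at 34, stop TAA at 46 → 15 nt.
Frame -2: TTC TTC ACG AAA GCT TTT GGC AGG TGT GGT GCA TGC CAG ACT CAT AAT ACT GGC ATG — no ATG→stop ORF.
Frame -3: TCT TCA CGA AAG CTT TTG GCA GGT GTG GTG CAT GCC AGA CTC ATA ATA CTG GCA — no ATG→stop ORF.
Forward-strand max 30 nt; reverse-strand max 15 nt. The forward strand has the longer ORF.

forward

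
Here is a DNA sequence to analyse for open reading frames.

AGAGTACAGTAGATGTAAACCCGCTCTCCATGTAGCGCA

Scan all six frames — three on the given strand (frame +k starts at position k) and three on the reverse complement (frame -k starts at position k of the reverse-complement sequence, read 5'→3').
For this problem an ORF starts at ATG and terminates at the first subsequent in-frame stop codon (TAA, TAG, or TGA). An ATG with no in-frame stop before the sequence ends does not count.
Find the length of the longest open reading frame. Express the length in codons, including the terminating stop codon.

Reverse complement (5'→3'): TGCGCTACATGGAGAGCGGGTTTACATCTACTGTACTCT
Frame +1: AGA GTA CAG TAG ATG TAA ACC CGC TCT CCA TGT AGC GCA — ATG at 13, stop TAA at 16 → 6 nt.
Frame +2: GAG TAC AGT AGA TGT AAA CCC GCT CTC CAT GTA GCG — no ATG→stop ORF.
Frame +3: AGT ACA GTA GAT GTA AAC CCG CTC TCC ATG TAG CGC — ATG at 30, stop TAG at 33 → 6 nt.
Frame -1: TGC GCT ACA TGG AGA GCG GGT TTA CAT CTA CTG TAC TCT — no ATG→stop ORF.
Frame -2: GCG CTA CAT GGA GAG CGG GTT TAC ATC TAC TGT ACT — no ATG→stop ORF.
Frame -3: CGC TAC ATG GAG AGC GGG TTT ACA TCT ACT GTA CTC — no ATG→stop ORF.
Longest: frame +1, positions 13–18, 6 nt = 2 codons = 1 aa. → 2 codons.

2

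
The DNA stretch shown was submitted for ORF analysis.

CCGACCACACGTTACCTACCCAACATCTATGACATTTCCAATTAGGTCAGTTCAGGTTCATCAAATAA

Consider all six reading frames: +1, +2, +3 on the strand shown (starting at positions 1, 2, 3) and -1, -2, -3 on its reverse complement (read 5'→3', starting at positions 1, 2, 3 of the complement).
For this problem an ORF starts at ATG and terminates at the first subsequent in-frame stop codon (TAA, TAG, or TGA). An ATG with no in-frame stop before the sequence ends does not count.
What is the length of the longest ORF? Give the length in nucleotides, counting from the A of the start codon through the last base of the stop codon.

Reverse complement (5'→3'): TTATTTGATGAACCTGAACTGACCTAATTGGAAATGTCATAGATGTTGGGTAGGTAACGTGTGGTCGG
Frame +1: CCG ACC ACA CGT TAC CTA CCC AAC ATC TAT GAC ATT TCC AAT TAG GTC AGT TCA GGT TCA TCA AAT — no ATG→stop ORF.
Frame +2: CGA CCA CAC GTT ACC TAC CCA ACA TCT ATG ACA TTT CCA ATT AGG TCA GTT CAG GTT CAT CAA ATA — no ATG→stop ORF.
Frame +3: GAC CAC ACG TTA CCT ACC CAA CAT CTA TGA CAT TTC CAA TTA GGT CAG TTC AGG TTC ATC AAA TAA — no ATG→stop ORF.
Frame -1: TTA TTT GAT GAA CCT GAA CTG ACC TAA TTG GAA ATG TCA TAG ATG TTG GGT AGG TAA CGT GTG GTC — ATG at 34, stop TAG at 40 → 9 nt; ATG at 43, stop TAA at 55 → 15 nt.
Frame -2: TAT TTG ATG AAC CTG AAC TGA CCT AAT TGG AAA TGT CAT AGA TGT TGG GTA GGT AAC GTG TGG TCG — ATG at 8, stop TGA at 20 → 15 nt.
Frame -3: ATT TGA TGA ACC TGA ACT GAC CTA ATT GGA AAT GTC ATA GAT GTT GGG TAG GTA ACG TGT GGT CGG — no ATG→stop ORF.
Longest: frame -1, positions 43–57, 15 nt = 5 codons = 4 aa. → 15 nucleotides.

15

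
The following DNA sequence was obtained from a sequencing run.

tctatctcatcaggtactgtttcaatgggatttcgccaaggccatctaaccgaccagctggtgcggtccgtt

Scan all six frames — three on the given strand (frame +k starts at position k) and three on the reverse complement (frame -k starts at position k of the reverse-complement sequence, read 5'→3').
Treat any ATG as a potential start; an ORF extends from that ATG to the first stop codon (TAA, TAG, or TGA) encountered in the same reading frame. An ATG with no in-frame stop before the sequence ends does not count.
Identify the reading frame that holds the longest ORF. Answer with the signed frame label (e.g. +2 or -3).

-1

Reverse complement (5'→3'): AACGGACCGCACCAGCTGGTCGGTTAGATGGCCTTGGCGAAATCCCATTGAAACAGTACCTGATGAGATAGA
Frame +1: TCT ATC TCA TCA GGT ACT GTT TCA ATG GGA TTT CGC CAA GGC CAT CTA ACC GAC CAG CTG GTG CGG TCC GTT — no ATG→stop ORF.
Frame +2: CTA TCT CAT CAG GTA CTG TTT CAA TGG GAT TTC GCC AAG GCC ATC TAA CCG ACC AGC TGG TGC GGT CCG — no ATG→stop ORF.
Frame +3: TAT CTC ATC AGG TAC TGT TTC AAT GGG ATT TCG CCA AGG CCA TCT AAC CGA CCA GCT GGT GCG GTC CGT — no ATG→stop ORF.
Frame -1: AAC GGA CCG CAC CAG CTG GTC GGT TAG ATG GCC TTG GCG AAA TCC CAT TGA AAC AGT ACC TGA TGA GAT AGA — ATG at 28, stop TGA at 49 → 24 nt.
Frame -2: ACG GAC CGC ACC AGC TGG TCG GTT AGA TGG CCT TGG CGA AAT CCC ATT GAA ACA GTA CCT GAT GAG ATA — no ATG→stop ORF.
Frame -3: CGG ACC GCA CCA GCT GGT CGG TTA GAT GGC CTT GGC GAA ATC CCA TTG AAA CAG TAC CTG ATG AGA TAG — ATG at 63, stop TAG at 69 → 9 nt.
Longest ORF is 24 nt in frame -1 (positions 28–51).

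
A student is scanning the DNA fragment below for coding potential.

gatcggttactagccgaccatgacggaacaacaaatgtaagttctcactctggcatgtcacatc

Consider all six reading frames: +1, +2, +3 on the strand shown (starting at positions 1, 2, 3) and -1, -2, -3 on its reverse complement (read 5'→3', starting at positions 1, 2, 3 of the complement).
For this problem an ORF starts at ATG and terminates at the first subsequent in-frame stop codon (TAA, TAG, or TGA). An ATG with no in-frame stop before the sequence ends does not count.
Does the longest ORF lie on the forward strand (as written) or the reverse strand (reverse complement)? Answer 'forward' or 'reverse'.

forward

Reverse complement (5'→3'): GATGTGACATGCCAGAGTGAGAACTTACATTTGTTGTTCCGTCATGGTCGGCTAGTAACCGATC
Frame +1: GAT CGG TTA CTA GCC GAC CAT GAC GGA ACA ACA AAT GTA AGT TCT CAC TCT GGC ATG TCA CAT — no ATG→stop ORF.
Frame +2: ATC GGT TAC TAG CCG ACC ATG ACG GAA CAA CAA ATG TAA GTT CTC ACT CTG GCA TGT CAC ATC — ATG at 20, stop TAA at 38 → 21 nt; ATG at 35, stop TAA at 38 → 6 nt.
Frame +3: TCG GTT ACT AGC CGA CCA TGA CGG AAC AAC AAA TGT AAG TTC TCA CTC TGG CAT GTC ACA — no ATG→stop ORF.
Frame -1: GAT GTG ACA TGC CAG AGT GAG AAC TTA CAT TTG TTG TTC CGT CAT GGT CGG CTA GTA ACC GAT — no ATG→stop ORF.
Frame -2: ATG TGA CAT GCC AGA GTG AGA ACT TAC ATT TGT TGT TCC GTC ATG GTC GGC TAG TAA CCG ATC — ATG at 2, stop TGA at 5 → 6 nt; ATG at 44, stop TAG at 53 → 12 nt.
Frame -3: TGT GAC ATG CCA GAG TGA GAA CTT ACA TTT GTT GTT CCG TCA TGG TCG GCT AGT AAC CGA — ATG at 9, stop TGA at 18 → 12 nt.
Forward-strand max 21 nt; reverse-strand max 12 nt. The forward strand has the longer ORF.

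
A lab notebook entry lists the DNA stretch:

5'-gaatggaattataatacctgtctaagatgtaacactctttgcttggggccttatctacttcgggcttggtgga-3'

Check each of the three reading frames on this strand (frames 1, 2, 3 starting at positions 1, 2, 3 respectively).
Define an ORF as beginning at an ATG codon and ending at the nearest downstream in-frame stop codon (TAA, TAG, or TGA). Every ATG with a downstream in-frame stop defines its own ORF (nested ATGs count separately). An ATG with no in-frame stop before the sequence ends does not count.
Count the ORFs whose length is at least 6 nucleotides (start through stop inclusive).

2

Frame 1: GAA TGG AAT TAT AAT ACC TGT CTA AGA TGT AAC ACT CTT TGC TTG GGG CCT TAT CTA CTT CGG GCT TGG TGG — no ATG→stop ORF.
Frame 2: AAT GGA ATT ATA ATA CCT GTC TAA GAT GTA ACA CTC TTT GCT TGG GGC CTT ATC TAC TTC GGG CTT GGT GGA — no ATG→stop ORF.
Frame 3: ATG GAA TTA TAA TAC CTG TCT AAG ATG TAA CAC TCT TTG CTT GGG GCC TTA TCT ACT TCG GGC TTG GTG — ATG at 3, stop TAA at 12 → 12 nt; ATG at 27, stop TAA at 30 → 6 nt.
ORFs ≥ 6 nucleotides: frame 3 3–14 (12 nucleotides), frame 3 27–32 (6 nucleotides). Count = 2.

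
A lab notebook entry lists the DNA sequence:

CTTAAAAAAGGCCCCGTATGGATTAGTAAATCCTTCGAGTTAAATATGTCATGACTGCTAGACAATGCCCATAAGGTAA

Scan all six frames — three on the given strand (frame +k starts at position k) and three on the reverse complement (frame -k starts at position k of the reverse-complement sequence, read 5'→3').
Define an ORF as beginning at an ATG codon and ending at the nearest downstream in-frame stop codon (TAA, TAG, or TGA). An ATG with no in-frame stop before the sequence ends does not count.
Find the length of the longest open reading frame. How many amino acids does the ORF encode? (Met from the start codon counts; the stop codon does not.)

Reverse complement (5'→3'): TTACCTTATGGGCATTGTCTAGCAGTCATGACATATTTAACTCGAAGGATTTACTAATCCATACGGGGCCTTTTTTAAG
Frame +1: CTT AAA AAA GGC CCC GTA TGG ATT AGT AAA TCC TTC GAG TTA AAT ATG TCA TGA CTG CTA GAC AAT GCC CAT AAG GTA — ATG at 46, stop TGA at 52 → 9 nt.
Frame +2: TTA AAA AAG GCC CCG TAT GGA TTA GTA AAT CCT TCG AGT TAA ATA TGT CAT GAC TGC TAG ACA ATG CCC ATA AGG TAA — ATG at 65, stop TAA at 77 → 15 nt.
Frame +3: TAA AAA AGG CCC CGT ATG GAT TAG TAA ATC CTT CGA GTT AAA TAT GTC ATG ACT GCT AGA CAA TGC CCA TAA GGT — ATG at 18, stop TAG at 24 → 9 nt; ATG at 51, stop TAA at 72 → 24 nt.
Frame -1: TTA CCT TAT GGG CAT TGT CTA GCA GTC ATG ACA TAT TTA ACT CGA AGG ATT TAC TAA TCC ATA CGG GGC CTT TTT TAA — ATG at 28, stop TAA at 55 → 30 nt.
Frame -2: TAC CTT ATG GGC ATT GTC TAG CAG TCA TGA CAT ATT TAA CTC GAA GGA TTT ACT AAT CCA TAC GGG GCC TTT TTT AAG — ATG at 8, stop TAG at 20 → 15 nt.
Frame -3: ACC TTA TGG GCA TTG TCT AGC AGT CAT GAC ATA TTT AAC TCG AAG GAT TTA CTA ATC CAT ACG GGG CCT TTT TTA — no ATG→stop ORF.
Longest: frame -1, positions 28–57, 30 nt = 10 codons = 9 aa. → 9 amino acids.

9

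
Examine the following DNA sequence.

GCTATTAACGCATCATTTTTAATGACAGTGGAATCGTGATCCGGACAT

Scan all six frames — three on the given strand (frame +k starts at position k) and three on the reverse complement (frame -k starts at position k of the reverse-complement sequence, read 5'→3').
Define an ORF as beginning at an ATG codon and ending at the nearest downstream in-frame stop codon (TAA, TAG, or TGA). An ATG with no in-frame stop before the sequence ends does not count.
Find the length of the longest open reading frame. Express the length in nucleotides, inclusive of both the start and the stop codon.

30

Reverse complement (5'→3'): ATGTCCGGATCACGATTCCACTGTCATTAAAAATGATGCGTTAATAGC
Frame +1: GCT ATT AAC GCA TCA TTT TTA ATG ACA GTG GAA TCG TGA TCC GGA CAT — ATG at 22, stop TGA at 37 → 18 nt.
Frame +2: CTA TTA ACG CAT CAT TTT TAA TGA CAG TGG AAT CGT GAT CCG GAC — no ATG→stop ORF.
Frame +3: TAT TAA CGC ATC ATT TTT AAT GAC AGT GGA ATC GTG ATC CGG ACA — no ATG→stop ORF.
Frame -1: ATG TCC GGA TCA CGA TTC CAC TGT CAT TAA AAA TGA TGC GTT AAT AGC — ATG at 1, stop TAA at 28 → 30 nt.
Frame -2: TGT CCG GAT CAC GAT TCC ACT GTC ATT AAA AAT GAT GCG TTA ATA — no ATG→stop ORF.
Frame -3: GTC CGG ATC ACG ATT CCA CTG TCA TTA AAA ATG ATG CGT TAA TAG — ATG at 33, stop TAA at 42 → 12 nt; ATG at 36, stop TAA at 42 → 9 nt.
Longest: frame -1, positions 1–30, 30 nt = 10 codons = 9 aa. → 30 nucleotides.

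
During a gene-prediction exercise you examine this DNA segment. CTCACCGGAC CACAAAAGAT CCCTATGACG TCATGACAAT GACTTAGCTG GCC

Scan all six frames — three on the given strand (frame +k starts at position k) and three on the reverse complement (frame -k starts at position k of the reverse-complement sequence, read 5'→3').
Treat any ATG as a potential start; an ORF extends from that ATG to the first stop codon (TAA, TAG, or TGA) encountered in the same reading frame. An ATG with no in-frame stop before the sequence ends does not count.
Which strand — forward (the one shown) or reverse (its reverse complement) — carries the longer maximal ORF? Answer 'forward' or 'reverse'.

Reverse complement (5'→3'): GGCCAGCTAAGTCATTGTCATGACGTCATAGGGATCTTTTGTGGTCCGGTGAG
Frame +1: CTC ACC GGA CCA CAA AAG ATC CCT ATG ACG TCA TGA CAA TGA CTT AGC TGG — ATG at 25, stop TGA at 34 → 12 nt.
Frame +2: TCA CCG GAC CAC AAA AGA TCC CTA TGA CGT CAT GAC AAT GAC TTA GCT GGC — no ATG→stop ORF.
Frame +3: CAC CGG ACC ACA AAA GAT CCC TAT GAC GTC ATG ACA ATG ACT TAG CTG GCC — ATG at 33, stop TAG at 45 → 15 nt; ATG at 39, stop TAG at 45 → 9 nt.
Frame -1: GGC CAG CTA AGT CAT TGT CAT GAC GTC ATA GGG ATC TTT TGT GGT CCG GTG — no ATG→stop ORF.
Frame -2: GCC AGC TAA GTC ATT GTC ATG ACG TCA TAG GGA TCT TTT GTG GTC CGG TGA — ATG at 20, stop TAG at 29 → 12 nt.
Frame -3: CCA GCT AAG TCA TTG TCA TGA CGT CAT AGG GAT CTT TTG TGG TCC GGT GAG — no ATG→stop ORF.
Forward-strand max 15 nt; reverse-strand max 12 nt. The forward strand has the longer ORF.

forward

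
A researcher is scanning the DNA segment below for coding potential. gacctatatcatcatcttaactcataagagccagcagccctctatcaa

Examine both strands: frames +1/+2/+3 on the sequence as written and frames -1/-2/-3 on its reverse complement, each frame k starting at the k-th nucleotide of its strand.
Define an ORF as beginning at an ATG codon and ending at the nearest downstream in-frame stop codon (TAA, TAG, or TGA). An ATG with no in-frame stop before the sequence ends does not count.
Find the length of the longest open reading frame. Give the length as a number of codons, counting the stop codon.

4

Reverse complement (5'→3'): TTGATAGAGGGCTGCTGGCTCTTATGAGTTAAGATGATGATATAGGTC
Frame +1: GAC CTA TAT CAT CAT CTT AAC TCA TAA GAG CCA GCA GCC CTC TAT CAA — no ATG→stop ORF.
Frame +2: ACC TAT ATC ATC ATC TTA ACT CAT AAG AGC CAG CAG CCC TCT ATC — no ATG→stop ORF.
Frame +3: CCT ATA TCA TCA TCT TAA CTC ATA AGA GCC AGC AGC CCT CTA TCA — no ATG→stop ORF.
Frame -1: TTG ATA GAG GGC TGC TGG CTC TTA TGA GTT AAG ATG ATG ATA TAG GTC — ATG at 34, stop TAG at 43 → 12 nt; ATG at 37, stop TAG at 43 → 9 nt.
Frame -2: TGA TAG AGG GCT GCT GGC TCT TAT GAG TTA AGA TGA TGA TAT AGG — no ATG→stop ORF.
Frame -3: GAT AGA GGG CTG CTG GCT CTT ATG AGT TAA GAT GAT GAT ATA GGT — ATG at 24, stop TAA at 30 → 9 nt.
Longest: frame -1, positions 34–45, 12 nt = 4 codons = 3 aa. → 4 codons.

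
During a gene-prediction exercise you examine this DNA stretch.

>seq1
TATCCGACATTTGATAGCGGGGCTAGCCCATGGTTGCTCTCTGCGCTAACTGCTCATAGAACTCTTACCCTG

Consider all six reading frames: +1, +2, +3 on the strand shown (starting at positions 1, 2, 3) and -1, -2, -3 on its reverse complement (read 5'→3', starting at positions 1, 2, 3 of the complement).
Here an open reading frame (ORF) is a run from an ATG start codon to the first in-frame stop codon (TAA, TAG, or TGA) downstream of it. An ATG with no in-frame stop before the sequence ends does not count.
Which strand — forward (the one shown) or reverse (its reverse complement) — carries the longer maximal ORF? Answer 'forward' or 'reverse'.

Reverse complement (5'→3'): CAGGGTAAGAGTTCTATGAGCAGTTAGCGCAGAGAGCAACCATGGGCTAGCCCCGCTATCAAATGTCGGATA
Frame +1: TAT CCG ACA TTT GAT AGC GGG GCT AGC CCA TGG TTG CTC TCT GCG CTA ACT GCT CAT AGA ACT CTT ACC CTG — no ATG→stop ORF.
Frame +2: ATC CGA CAT TTG ATA GCG GGG CTA GCC CAT GGT TGC TCT CTG CGC TAA CTG CTC ATA GAA CTC TTA CCC — no ATG→stop ORF.
Frame +3: TCC GAC ATT TGA TAG CGG GGC TAG CCC ATG GTT GCT CTC TGC GCT AAC TGC TCA TAG AAC TCT TAC CCT — ATG at 30, stop TAG at 57 → 30 nt.
Frame -1: CAG GGT AAG AGT TCT ATG AGC AGT TAG CGC AGA GAG CAA CCA TGG GCT AGC CCC GCT ATC AAA TGT CGG ATA — ATG at 16, stop TAG at 25 → 12 nt.
Frame -2: AGG GTA AGA GTT CTA TGA GCA GTT AGC GCA GAG AGC AAC CAT GGG CTA GCC CCG CTA TCA AAT GTC GGA — no ATG→stop ORF.
Frame -3: GGG TAA GAG TTC TAT GAG CAG TTA GCG CAG AGA GCA ACC ATG GGC TAG CCC CGC TAT CAA ATG TCG GAT — ATG at 42, stop TAG at 48 → 9 nt.
Forward-strand max 30 nt; reverse-strand max 12 nt. The forward strand has the longer ORF.

forward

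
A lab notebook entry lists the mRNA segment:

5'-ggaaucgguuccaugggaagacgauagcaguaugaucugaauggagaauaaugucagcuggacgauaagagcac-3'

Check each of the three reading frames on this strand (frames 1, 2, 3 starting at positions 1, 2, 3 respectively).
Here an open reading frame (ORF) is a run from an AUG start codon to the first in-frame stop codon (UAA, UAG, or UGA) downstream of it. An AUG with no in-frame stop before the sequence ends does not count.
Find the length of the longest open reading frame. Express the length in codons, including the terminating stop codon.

6

Frame 1: GGA AUC GGU UCC AUG GGA AGA CGA UAG CAG UAU GAU CUG AAU GGA GAA UAA UGU CAG CUG GAC GAU AAG AGC — AUG at 13, stop UAG at 25 → 15 nt.
Frame 2: GAA UCG GUU CCA UGG GAA GAC GAU AGC AGU AUG AUC UGA AUG GAG AAU AAU GUC AGC UGG ACG AUA AGA GCA — AUG at 32, stop UGA at 38 → 9 nt.
Frame 3: AAU CGG UUC CAU GGG AAG ACG AUA GCA GUA UGA UCU GAA UGG AGA AUA AUG UCA GCU GGA CGA UAA GAG CAC — AUG at 51, stop UAA at 66 → 18 nt.
Longest: frame 3, positions 51–68, 18 nt = 6 codons = 5 aa. → 6 codons.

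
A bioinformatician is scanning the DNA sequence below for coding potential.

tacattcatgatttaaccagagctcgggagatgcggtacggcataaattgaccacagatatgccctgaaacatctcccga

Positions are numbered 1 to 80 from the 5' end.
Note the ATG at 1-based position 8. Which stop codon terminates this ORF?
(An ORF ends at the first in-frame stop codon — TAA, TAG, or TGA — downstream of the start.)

TAA

Codons from position 8: ATG (8–10), ATT (11–13), TAA (14–16).
The first in-frame stop codon is TAA.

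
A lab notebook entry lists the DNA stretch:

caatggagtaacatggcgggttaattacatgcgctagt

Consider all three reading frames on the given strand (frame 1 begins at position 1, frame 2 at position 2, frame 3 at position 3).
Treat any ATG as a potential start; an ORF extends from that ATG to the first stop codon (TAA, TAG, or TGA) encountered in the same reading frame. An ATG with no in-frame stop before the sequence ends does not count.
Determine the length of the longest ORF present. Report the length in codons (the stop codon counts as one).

4

Frame 1: CAA TGG AGT AAC ATG GCG GGT TAA TTA CAT GCG CTA — ATG at 13, stop TAA at 22 → 12 nt.
Frame 2: AAT GGA GTA ACA TGG CGG GTT AAT TAC ATG CGC TAG — ATG at 29, stop TAG at 35 → 9 nt.
Frame 3: ATG GAG TAA CAT GGC GGG TTA ATT ACA TGC GCT AGT — ATG at 3, stop TAA at 9 → 9 nt.
Longest: frame 1, positions 13–24, 12 nt = 4 codons = 3 aa. → 4 codons.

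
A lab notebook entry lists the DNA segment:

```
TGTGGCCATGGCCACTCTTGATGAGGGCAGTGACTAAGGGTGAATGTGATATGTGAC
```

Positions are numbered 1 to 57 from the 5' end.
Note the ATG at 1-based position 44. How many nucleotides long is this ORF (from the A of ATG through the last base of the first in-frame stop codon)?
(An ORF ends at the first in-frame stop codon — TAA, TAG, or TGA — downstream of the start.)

Codons from position 44: ATG (44–46), TGA (47–49).
TGA is the first in-frame stop; ORF spans 44–49, 6 nucleotides.

6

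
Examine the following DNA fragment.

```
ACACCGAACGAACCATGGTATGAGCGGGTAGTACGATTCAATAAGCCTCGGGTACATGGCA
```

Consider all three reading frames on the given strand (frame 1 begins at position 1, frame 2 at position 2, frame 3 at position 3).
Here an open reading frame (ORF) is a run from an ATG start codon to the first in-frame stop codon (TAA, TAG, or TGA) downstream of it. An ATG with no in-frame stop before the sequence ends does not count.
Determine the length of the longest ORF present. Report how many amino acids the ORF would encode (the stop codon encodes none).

3

Frame 1: ACA CCG AAC GAA CCA TGG TAT GAG CGG GTA GTA CGA TTC AAT AAG CCT CGG GTA CAT GGC — no ATG→stop ORF.
Frame 2: CAC CGA ACG AAC CAT GGT ATG AGC GGG TAG TAC GAT TCA ATA AGC CTC GGG TAC ATG GCA — ATG at 20, stop TAG at 29 → 12 nt.
Frame 3: ACC GAA CGA ACC ATG GTA TGA GCG GGT AGT ACG ATT CAA TAA GCC TCG GGT ACA TGG — ATG at 15, stop TGA at 21 → 9 nt.
Longest: frame 2, positions 20–31, 12 nt = 4 codons = 3 aa. → 3 amino acids.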